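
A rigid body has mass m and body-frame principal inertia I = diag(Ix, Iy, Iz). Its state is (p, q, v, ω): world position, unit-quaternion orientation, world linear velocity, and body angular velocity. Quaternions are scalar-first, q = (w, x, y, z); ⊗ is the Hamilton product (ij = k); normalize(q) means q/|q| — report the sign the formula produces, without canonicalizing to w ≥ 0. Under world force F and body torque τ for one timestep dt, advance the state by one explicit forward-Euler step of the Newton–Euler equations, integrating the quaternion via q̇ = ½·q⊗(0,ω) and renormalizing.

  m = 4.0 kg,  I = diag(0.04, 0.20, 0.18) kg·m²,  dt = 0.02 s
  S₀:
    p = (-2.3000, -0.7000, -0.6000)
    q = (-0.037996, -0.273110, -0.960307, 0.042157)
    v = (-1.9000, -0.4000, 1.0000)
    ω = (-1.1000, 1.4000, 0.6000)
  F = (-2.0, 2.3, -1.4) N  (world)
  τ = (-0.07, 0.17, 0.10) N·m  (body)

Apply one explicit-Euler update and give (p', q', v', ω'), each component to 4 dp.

p' = (-2.3380, -0.7080, -0.5800)
q' = (-0.0278, -0.2790, -0.9595, 0.0275)
v' = (-1.9100, -0.3885, 0.9930)
ω' = (-1.1266, 1.4078, 0.6385)

α = I⁻¹(τ − ω×Iω) = (-1.3300, 0.3880, 1.9244)
new body rate ω' = (-1.1266, 1.4078, 0.6385)
q⊗(0,ω) = (1.0187146, -0.5934084, 0.0642989, -1.4614893)
q' = normalize(q + ½dt·q⊗(0,ω)) = (-0.0278, -0.2790, -0.9595, 0.0275)
linear accel F/m = (-0.5000, 0.5750, -0.3500)
p + v·dt = (-2.3380, -0.7080, -0.5800)
v + (F/m)dt = (-1.9100, -0.3885, 0.9930)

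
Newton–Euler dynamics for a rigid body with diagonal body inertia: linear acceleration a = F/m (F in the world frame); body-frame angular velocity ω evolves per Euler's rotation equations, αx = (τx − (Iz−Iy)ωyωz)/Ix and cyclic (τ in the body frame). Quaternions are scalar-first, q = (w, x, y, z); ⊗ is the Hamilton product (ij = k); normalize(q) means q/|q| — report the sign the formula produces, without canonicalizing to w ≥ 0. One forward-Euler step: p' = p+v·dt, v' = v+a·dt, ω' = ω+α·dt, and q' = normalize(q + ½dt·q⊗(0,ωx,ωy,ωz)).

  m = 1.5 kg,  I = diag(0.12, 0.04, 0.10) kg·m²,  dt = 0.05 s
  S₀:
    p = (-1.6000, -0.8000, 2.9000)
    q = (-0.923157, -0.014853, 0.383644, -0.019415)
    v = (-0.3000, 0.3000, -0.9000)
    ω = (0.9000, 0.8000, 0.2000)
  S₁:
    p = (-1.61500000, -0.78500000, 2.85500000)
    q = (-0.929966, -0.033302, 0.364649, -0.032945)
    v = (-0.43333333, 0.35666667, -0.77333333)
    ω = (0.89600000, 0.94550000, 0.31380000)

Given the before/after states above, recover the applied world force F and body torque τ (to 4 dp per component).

F = (-4.0000, 1.7000, 3.8000)
τ = (0.0000, 0.1200, 0.1700)

ω₁ − ω₀ = (-0.00400000, 0.14550000, 0.11380000)
τ = I·(Δω/dt) + ω₀×(Iω₀) = (0.0000, 0.1200, 0.1700)
v₁ − v₀ = (-0.13333333, 0.05666667, 0.12666667)
m·(v₁−v₀)/dt = (-4.0000, 1.7000, 3.8000)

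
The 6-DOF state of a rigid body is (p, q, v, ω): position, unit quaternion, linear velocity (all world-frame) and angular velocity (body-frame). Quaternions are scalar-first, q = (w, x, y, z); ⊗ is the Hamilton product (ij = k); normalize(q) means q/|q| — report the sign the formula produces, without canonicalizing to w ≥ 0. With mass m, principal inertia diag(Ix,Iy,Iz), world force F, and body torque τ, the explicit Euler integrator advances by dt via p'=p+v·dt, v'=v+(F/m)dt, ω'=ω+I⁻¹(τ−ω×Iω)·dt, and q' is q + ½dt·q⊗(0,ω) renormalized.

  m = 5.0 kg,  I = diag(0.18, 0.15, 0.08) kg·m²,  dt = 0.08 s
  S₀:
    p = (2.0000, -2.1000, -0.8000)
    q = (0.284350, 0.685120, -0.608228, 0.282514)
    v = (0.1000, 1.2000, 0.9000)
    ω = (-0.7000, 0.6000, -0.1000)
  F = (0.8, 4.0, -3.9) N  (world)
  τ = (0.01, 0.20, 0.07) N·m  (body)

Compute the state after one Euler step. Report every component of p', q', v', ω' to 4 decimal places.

p' = (2.0080, -2.0040, -0.7280)
q' = (0.3190, 0.6723, -0.6062, 0.2806)
v' = (0.1128, 1.2640, 0.8376)
ω' = (-0.6974, 0.7029, -0.0426)

linear accel F/m = (0.1600, 0.8000, -0.7800)
p' = p + v·dt = (2.0080, -2.0040, -0.7280)
v + (F/m)dt = (0.1128, 1.2640, 0.8376)
precession coupling ω×(Iω) = (0.0042, 0.0070, 0.0126)
α = I⁻¹(τ − ω×Iω) = (0.0322, 1.2867, 0.7175)
ω' = ω + α·dt = (-0.6974, 0.7029, -0.0426)
Hamilton product q⊗(0,ω) = (0.8727722, -0.3077306, 0.0413622, -0.0431226)
q' = normalize(q + ½dt·q⊗(0,ω)) = (0.3190, 0.6723, -0.6062, 0.2806)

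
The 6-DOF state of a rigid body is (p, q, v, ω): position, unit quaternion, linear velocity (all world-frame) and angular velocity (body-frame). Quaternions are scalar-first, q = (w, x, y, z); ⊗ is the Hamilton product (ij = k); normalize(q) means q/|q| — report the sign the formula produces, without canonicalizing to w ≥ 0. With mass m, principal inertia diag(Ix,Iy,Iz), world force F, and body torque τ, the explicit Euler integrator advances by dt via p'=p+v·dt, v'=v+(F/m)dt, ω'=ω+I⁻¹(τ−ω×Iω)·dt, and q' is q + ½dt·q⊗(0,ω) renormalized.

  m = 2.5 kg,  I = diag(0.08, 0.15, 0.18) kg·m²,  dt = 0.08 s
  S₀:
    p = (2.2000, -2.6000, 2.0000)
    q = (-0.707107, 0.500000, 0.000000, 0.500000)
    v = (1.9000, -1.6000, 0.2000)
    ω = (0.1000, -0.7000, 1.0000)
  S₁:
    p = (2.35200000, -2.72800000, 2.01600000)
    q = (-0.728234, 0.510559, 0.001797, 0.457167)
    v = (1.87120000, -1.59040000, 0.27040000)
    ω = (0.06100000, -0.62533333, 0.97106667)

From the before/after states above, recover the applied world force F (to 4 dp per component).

Δv = v₁−v₀ = (-0.02880000, 0.00960000, 0.07040000)
m·(v₁−v₀)/dt = (-0.9000, 0.3000, 2.2000)

F = (-0.9000, 0.3000, 2.2000)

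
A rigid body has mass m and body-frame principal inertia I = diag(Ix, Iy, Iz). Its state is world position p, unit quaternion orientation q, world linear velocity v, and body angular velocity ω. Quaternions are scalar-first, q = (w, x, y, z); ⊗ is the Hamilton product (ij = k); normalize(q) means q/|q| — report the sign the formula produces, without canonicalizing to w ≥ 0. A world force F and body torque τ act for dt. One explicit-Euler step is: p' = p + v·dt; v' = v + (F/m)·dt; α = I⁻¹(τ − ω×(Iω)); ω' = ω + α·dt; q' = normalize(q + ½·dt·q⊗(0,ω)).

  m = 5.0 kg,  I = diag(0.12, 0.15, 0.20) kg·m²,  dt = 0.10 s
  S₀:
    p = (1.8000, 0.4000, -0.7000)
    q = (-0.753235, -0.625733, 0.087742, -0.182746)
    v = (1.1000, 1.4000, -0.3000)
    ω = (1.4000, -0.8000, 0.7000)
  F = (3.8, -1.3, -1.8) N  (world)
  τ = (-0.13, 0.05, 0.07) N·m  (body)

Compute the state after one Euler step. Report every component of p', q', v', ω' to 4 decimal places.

p' = (1.9100, 0.5400, -0.7300)
q' = (-0.6968, -0.6801, 0.1265, -0.1895)
v' = (1.1760, 1.3740, -0.3360)
ω' = (1.3150, -0.7144, 0.7518)

linear accel F/m = (0.7600, -0.2600, -0.3600)
p + v·dt = (1.9100, 0.5400, -0.7300)
v' = v + a·dt = (1.1760, 1.3740, -0.3360)
ω×(Iω) gyroscopic = (-0.0280, -0.0784, -0.0336)
angular accel α = (-0.8500, 0.8560, 0.5180)
ω' = ω + α·dt = (1.3150, -0.7144, 0.7518)
Hamilton product q⊗(0,ω) = (1.0741420, -1.1393064, 0.7847567, -0.1495169)
updated quaternion q' = (-0.6968, -0.6801, 0.1265, -0.1895)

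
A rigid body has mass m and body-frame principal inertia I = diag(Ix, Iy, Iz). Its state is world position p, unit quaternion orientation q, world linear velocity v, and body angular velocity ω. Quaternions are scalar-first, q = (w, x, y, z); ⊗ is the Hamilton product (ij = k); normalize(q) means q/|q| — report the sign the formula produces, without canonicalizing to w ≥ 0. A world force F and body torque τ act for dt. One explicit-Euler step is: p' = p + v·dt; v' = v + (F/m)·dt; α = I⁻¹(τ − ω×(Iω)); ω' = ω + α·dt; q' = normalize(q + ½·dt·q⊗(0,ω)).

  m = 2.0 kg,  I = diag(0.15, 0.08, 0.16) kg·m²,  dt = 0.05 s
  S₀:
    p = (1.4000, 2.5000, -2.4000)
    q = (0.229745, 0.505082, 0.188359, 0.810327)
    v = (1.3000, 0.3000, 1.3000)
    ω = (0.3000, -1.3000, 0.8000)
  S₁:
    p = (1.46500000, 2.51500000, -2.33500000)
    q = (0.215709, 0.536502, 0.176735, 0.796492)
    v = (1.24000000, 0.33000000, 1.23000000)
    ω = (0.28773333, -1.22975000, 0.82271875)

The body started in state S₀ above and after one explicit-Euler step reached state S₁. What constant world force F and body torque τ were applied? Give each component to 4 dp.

velocity change Δv = (-0.06000000, 0.03000000, -0.07000000)
m·(v₁−v₀)/dt = (-2.4000, 1.2000, -2.8000)
Δω = ω₁−ω₀ = (-0.01226667, 0.07025000, 0.02271875)
ω₀×(Iω₀) = (-0.0832, -0.0024, 0.0273)
I·α + gyro = (-0.1200, 0.1100, 0.1000)

F = (-2.4000, 1.2000, -2.8000)
τ = (-0.1200, 0.1100, 0.1000)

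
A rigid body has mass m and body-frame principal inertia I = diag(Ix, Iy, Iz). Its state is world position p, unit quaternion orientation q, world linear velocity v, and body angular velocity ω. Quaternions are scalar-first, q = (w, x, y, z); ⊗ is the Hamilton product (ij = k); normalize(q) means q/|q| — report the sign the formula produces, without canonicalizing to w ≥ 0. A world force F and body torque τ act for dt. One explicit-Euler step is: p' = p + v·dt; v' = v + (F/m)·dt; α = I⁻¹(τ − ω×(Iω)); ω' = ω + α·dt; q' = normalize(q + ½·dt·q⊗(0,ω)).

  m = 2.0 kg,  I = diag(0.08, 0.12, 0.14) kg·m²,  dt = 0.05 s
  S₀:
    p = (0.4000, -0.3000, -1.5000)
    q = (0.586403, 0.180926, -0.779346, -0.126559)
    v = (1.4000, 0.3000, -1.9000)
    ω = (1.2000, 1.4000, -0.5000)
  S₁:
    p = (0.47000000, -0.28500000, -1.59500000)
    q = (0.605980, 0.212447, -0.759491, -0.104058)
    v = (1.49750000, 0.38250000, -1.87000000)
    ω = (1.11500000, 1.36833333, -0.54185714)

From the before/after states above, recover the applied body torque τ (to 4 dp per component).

τ = (-0.1500, -0.0400, -0.0500)

ω₁ − ω₀ = (-0.08500000, -0.03166667, -0.04185714)
applied torque τ = (-0.1500, -0.0400, -0.0500)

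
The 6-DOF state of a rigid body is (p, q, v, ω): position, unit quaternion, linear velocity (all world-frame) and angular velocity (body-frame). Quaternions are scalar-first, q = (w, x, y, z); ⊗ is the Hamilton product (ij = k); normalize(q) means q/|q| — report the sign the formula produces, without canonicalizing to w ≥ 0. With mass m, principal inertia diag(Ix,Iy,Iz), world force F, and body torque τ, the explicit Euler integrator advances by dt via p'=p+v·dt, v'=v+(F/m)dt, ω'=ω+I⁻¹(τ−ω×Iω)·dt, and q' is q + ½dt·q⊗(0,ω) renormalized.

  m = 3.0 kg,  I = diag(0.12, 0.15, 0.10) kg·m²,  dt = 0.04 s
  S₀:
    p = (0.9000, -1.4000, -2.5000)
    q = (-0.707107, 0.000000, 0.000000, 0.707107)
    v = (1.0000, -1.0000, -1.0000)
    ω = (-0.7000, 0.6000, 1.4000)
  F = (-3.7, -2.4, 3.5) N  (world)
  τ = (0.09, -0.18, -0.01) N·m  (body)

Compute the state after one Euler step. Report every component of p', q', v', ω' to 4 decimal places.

p + v·dt = (0.9400, -1.4400, -2.5400)
v + (F/m)dt = (0.9507, -1.0320, -0.9533)
(τ − ω×Iω)/I = (1.1000, -1.0693, 0.0260)
ω' = ω + α·dt = (-0.6560, 0.5572, 1.4010)
2q̇ = q⊗(0,ω) = (-0.9899498, 0.0707107, -0.9192391, -0.9899498)
q' = normalize(q + ½dt·q⊗(0,ω)) = (-0.7265, 0.0014, -0.0184, 0.6869)

p' = (0.9400, -1.4400, -2.5400)
q' = (-0.7265, 0.0014, -0.0184, 0.6869)
v' = (0.9507, -1.0320, -0.9533)
ω' = (-0.6560, 0.5572, 1.4010)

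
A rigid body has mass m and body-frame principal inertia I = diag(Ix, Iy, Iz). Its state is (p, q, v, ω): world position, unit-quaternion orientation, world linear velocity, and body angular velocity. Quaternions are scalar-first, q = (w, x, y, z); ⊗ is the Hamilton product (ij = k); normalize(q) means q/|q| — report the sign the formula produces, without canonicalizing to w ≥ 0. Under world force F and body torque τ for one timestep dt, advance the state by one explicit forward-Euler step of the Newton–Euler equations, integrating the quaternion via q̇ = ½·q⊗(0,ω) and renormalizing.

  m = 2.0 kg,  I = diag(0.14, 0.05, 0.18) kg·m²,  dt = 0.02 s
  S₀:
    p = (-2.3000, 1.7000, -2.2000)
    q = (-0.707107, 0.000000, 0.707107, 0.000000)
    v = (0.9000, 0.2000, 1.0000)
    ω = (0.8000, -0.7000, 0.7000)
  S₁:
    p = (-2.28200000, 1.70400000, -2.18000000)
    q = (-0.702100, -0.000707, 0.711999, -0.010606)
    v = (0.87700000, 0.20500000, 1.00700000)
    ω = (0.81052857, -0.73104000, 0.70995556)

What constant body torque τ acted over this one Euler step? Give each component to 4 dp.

τ = (0.0100, -0.1000, 0.1400)

Δω = ω₁−ω₀ = (0.01052857, -0.03104000, 0.00995556)
applied torque τ = (0.0100, -0.1000, 0.1400)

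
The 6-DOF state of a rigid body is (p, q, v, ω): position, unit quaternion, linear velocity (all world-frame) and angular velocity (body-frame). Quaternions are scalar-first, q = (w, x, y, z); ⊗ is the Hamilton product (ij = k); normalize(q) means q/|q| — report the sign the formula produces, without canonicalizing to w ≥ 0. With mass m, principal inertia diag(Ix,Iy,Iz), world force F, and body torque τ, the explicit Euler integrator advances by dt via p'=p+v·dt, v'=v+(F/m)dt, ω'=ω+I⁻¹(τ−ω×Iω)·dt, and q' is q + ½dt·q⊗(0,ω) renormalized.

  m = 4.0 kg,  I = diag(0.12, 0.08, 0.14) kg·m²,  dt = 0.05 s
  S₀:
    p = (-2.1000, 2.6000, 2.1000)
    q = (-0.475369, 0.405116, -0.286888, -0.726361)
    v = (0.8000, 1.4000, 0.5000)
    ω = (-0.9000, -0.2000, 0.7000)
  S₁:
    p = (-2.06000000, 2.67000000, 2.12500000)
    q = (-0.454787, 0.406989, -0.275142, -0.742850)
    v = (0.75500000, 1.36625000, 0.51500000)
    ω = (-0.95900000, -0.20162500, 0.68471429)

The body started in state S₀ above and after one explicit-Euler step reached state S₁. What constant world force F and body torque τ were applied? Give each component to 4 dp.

F = (-3.6000, -2.7000, 1.2000)
τ = (-0.1500, 0.0100, -0.0500)

v₁ − v₀ = (-0.04500000, -0.03375000, 0.01500000)
applied force F = (-3.6000, -2.7000, 1.2000)
Δω = ω₁−ω₀ = (-0.05900000, -0.00162500, -0.01528571)
applied torque τ = (-0.1500, 0.0100, -0.0500)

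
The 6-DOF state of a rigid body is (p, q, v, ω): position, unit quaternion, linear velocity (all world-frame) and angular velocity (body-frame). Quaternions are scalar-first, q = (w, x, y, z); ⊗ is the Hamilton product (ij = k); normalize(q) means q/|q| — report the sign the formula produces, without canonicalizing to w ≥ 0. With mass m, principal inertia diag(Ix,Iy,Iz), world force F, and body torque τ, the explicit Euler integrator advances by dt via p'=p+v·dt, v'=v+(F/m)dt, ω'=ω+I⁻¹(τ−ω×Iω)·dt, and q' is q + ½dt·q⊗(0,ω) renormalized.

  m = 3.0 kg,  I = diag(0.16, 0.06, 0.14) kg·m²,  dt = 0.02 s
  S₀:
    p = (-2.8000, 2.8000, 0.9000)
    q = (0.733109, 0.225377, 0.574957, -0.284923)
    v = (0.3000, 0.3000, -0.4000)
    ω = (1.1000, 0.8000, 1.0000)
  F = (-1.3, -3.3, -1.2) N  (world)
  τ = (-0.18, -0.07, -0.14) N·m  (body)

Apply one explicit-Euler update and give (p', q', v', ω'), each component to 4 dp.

p' = (-2.7940, 2.8060, 0.8920)
q' = (0.7288, 0.2414, 0.5754, -0.2821)
v' = (0.2913, 0.2780, -0.4080)
ω' = (1.0695, 0.7693, 0.9926)

α = I⁻¹(τ − ω×Iω) = (-1.5250, -1.5333, -0.3714)
new body rate ω' = (1.0695, 0.7693, 0.9926)
q⊗(0,ω) = (-0.4229573, 1.6093153, 0.0476949, 0.2809579)
q' = normalize(q + ½dt·q⊗(0,ω)) = (0.7288, 0.2414, 0.5754, -0.2821)
new position p' = (-2.7940, 2.8060, 0.8920)
new velocity v' = (0.2913, 0.2780, -0.4080)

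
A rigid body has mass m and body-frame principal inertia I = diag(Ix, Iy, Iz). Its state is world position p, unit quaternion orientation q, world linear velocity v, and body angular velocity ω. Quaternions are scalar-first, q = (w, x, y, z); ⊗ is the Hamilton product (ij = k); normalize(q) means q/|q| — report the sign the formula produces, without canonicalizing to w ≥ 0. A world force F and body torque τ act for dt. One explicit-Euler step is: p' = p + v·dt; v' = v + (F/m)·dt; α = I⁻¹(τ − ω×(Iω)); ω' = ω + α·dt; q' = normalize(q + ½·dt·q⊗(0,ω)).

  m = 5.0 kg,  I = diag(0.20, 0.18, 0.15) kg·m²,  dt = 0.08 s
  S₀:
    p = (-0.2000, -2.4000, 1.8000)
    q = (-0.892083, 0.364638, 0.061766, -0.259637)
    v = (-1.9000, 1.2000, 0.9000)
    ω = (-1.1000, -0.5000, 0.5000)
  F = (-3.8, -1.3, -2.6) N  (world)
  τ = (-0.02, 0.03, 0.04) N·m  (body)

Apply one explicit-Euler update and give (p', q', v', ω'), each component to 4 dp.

p' = (-0.3520, -2.3040, 1.8720)
q' = (-0.8684, 0.3994, 0.0836, -0.2817)
v' = (-1.9608, 1.1792, 0.8584)
ω' = (-1.1110, -0.4744, 0.5272)

a = F/m = (-0.7600, -0.2600, -0.5200)
new position p' = (-0.3520, -2.3040, 1.8720)
new velocity v' = (-1.9608, 1.1792, 0.8584)
gyro term ω×Iω = (0.0075, -0.0275, -0.0110)
angular accel α = (-0.1375, 0.3194, 0.3400)
ω + α·dt = (-1.1110, -0.4744, 0.5272)
2q̇ = q⊗(0,ω) = (0.5618033, 0.8823558, 0.5493232, -0.5604179)
updated quaternion q' = (-0.8684, 0.3994, 0.0836, -0.2817)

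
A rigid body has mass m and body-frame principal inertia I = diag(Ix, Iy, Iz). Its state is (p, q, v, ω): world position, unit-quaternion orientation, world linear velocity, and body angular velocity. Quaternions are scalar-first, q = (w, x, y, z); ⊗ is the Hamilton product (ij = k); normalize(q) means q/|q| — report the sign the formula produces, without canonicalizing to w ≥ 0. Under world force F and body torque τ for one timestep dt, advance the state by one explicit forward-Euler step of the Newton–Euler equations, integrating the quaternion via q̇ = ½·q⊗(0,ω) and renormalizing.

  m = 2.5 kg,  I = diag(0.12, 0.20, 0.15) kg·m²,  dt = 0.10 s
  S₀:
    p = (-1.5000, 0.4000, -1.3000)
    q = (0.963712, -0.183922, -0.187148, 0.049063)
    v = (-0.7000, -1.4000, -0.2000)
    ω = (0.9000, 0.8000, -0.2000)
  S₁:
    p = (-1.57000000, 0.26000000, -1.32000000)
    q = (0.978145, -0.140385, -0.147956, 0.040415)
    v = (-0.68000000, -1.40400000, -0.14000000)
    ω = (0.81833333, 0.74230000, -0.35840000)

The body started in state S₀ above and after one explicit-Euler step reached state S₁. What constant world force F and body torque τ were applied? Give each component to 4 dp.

F = (0.5000, -0.1000, 1.5000)
τ = (-0.0900, -0.1100, -0.1800)

Δv = v₁−v₀ = (0.02000000, -0.00400000, 0.06000000)
applied force F = (0.5000, -0.1000, 1.5000)
rate change Δω = (-0.08166667, -0.05770000, -0.15840000)
precession coupling = (0.0080, 0.0054, 0.0576)
applied torque τ = (-0.0900, -0.1100, -0.1800)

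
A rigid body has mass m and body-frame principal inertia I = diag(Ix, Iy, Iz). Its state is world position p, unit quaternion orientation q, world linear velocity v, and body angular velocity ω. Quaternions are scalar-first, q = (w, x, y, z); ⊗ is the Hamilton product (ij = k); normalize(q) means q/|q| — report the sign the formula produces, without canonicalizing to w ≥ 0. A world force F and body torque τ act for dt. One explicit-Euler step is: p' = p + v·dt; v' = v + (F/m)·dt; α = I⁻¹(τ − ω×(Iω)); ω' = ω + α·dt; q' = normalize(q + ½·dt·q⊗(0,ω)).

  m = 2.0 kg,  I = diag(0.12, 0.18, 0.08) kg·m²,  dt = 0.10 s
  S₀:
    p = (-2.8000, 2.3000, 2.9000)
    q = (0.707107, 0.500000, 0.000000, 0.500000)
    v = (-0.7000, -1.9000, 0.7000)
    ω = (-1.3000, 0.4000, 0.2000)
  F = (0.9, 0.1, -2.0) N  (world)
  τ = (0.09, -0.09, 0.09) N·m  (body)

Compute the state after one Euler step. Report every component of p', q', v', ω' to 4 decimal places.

p' = (-2.8700, 2.1100, 2.9700)
q' = (0.7329, 0.4430, -0.0233, 0.5159)
v' = (-0.6550, -1.8950, 0.6000)
ω' = (-1.2183, 0.3558, 0.3515)

a = F/m = (0.4500, 0.0500, -1.0000)
new position p' = (-2.8700, 2.1100, 2.9700)
v + (F/m)dt = (-0.6550, -1.8950, 0.6000)
ω×(Iω) gyroscopic = (-0.0080, -0.0104, -0.0312)
(τ − ω×Iω)/I = (0.8167, -0.4422, 1.5150)
new body rate ω' = (-1.2183, 0.3558, 0.3515)
Hamilton product q⊗(0,ω) = (0.5500000, -1.1192391, -0.4671572, 0.3414214)
q + ½dt·q⊗(0,ω), renormalized = (0.7329, 0.4430, -0.0233, 0.5159)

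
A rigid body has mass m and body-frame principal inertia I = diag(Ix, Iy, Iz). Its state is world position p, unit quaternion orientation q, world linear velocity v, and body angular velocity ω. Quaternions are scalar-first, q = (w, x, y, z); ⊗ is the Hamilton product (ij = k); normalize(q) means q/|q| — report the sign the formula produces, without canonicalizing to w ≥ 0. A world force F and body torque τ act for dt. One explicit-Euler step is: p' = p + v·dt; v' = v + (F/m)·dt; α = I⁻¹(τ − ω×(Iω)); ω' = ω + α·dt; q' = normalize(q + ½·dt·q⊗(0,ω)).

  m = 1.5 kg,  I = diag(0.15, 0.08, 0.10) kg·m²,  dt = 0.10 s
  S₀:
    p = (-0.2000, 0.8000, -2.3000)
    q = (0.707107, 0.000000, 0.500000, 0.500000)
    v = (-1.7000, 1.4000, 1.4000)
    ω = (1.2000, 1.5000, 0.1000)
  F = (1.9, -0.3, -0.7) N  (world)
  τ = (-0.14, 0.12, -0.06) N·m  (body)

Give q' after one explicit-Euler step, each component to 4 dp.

2q̇ = q⊗(0,ω) = (-0.8000000, 0.1485284, 1.6606605, -0.5292893)
updated quaternion q' = (0.6640, 0.0074, 0.5804, 0.4714)

q' = (0.6640, 0.0074, 0.5804, 0.4714)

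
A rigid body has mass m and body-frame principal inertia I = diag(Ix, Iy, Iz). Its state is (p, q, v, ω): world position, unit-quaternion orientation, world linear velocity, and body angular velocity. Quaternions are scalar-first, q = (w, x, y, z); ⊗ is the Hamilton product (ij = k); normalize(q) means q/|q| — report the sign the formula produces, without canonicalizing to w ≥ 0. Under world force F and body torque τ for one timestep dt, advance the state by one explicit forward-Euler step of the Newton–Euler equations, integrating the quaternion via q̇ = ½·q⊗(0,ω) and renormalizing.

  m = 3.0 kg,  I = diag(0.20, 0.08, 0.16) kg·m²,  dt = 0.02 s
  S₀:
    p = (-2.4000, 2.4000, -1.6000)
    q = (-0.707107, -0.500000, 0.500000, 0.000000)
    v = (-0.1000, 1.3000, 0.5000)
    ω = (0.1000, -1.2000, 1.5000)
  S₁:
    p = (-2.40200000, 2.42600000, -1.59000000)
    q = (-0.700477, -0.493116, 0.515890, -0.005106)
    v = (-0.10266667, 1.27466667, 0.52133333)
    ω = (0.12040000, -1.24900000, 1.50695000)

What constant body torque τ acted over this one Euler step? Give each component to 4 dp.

τ = (0.0600, -0.1900, 0.0700)

Δω = ω₁−ω₀ = (0.02040000, -0.04900000, 0.00695000)
precession coupling = (-0.1440, 0.0060, 0.0144)
τ = I·(Δω/dt) + ω₀×(Iω₀) = (0.0600, -0.1900, 0.0700)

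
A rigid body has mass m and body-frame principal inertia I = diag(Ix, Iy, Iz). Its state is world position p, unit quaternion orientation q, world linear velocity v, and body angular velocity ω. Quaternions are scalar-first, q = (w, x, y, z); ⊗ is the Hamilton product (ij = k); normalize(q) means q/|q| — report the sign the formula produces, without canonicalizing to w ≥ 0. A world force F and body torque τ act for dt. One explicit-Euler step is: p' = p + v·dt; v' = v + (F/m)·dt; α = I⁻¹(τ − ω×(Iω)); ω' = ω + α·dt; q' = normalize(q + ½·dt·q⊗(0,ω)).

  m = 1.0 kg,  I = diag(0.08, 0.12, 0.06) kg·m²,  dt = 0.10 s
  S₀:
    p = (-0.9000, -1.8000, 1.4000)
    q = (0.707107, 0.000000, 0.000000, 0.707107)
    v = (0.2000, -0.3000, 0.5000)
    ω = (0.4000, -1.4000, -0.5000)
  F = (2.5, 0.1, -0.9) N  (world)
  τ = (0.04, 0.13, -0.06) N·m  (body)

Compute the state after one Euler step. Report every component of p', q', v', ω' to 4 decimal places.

p' = (-0.8800, -1.8300, 1.4500)
q' = (0.7226, 0.0635, -0.0353, 0.6874)
v' = (0.4500, -0.2900, 0.4100)
ω' = (0.5025, -1.2883, -0.5627)

ω×(Iω) gyroscopic = (-0.0420, -0.0040, -0.0224)
(τ − ω×Iω)/I = (1.0250, 1.1167, -0.6267)
ω' = ω + α·dt = (0.5025, -1.2883, -0.5627)
Hamilton product q⊗(0,ω) = (0.3535535, 1.2727926, -0.7071070, -0.3535535)
q + ½dt·q⊗(0,ω), renormalized = (0.7226, 0.0635, -0.0353, 0.6874)
p' = p + v·dt = (-0.8800, -1.8300, 1.4500)
new velocity v' = (0.4500, -0.2900, 0.4100)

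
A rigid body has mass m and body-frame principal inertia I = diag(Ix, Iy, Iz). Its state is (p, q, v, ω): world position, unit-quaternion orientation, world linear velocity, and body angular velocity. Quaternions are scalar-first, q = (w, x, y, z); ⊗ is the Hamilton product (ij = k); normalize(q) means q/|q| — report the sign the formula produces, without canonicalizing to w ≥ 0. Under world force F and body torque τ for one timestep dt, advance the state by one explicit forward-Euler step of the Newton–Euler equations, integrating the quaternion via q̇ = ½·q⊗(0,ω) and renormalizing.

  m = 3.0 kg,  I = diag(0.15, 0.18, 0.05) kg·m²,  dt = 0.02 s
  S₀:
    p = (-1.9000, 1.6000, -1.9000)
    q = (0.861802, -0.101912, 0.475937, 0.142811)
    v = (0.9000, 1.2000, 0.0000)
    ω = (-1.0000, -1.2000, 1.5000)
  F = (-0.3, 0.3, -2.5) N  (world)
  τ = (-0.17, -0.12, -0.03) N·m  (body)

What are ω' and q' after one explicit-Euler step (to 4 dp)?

ω' = (-1.0539, -1.1967, 1.4736)
q' = (0.8641, -0.1017, 0.4656, 0.1617)

precession coupling ω×(Iω) = (0.2340, -0.1500, 0.0360)
α = I⁻¹(τ − ω×Iω) = (-2.6933, 0.1667, -1.3200)
ω' = ω + α·dt = (-1.0539, -1.1967, 1.4736)
Hamilton product q⊗(0,ω) = (0.2549959, 0.0234767, -1.0241054, 1.8909344)
q + ½dt·q⊗(0,ω), renormalized = (0.8641, -0.1017, 0.4656, 0.1617)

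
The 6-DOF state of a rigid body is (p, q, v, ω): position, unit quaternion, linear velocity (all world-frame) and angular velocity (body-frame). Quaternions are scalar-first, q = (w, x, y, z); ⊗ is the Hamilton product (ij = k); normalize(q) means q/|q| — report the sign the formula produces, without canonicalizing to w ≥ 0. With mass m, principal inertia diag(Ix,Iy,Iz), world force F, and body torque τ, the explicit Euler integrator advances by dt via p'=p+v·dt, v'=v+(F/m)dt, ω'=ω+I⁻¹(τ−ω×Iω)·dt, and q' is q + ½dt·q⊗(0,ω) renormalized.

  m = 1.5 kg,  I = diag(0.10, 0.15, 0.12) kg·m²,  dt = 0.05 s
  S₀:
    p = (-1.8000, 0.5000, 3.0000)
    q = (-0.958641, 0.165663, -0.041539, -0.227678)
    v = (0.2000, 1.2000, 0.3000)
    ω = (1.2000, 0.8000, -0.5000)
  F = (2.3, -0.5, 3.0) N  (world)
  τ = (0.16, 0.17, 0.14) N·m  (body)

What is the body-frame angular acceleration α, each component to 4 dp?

ω×(Iω) gyroscopic = (0.0120, 0.0120, 0.0480)
α = I⁻¹(τ − ω×Iω) = (1.4800, 1.0533, 0.7667)

α = (1.4800, 1.0533, 0.7667)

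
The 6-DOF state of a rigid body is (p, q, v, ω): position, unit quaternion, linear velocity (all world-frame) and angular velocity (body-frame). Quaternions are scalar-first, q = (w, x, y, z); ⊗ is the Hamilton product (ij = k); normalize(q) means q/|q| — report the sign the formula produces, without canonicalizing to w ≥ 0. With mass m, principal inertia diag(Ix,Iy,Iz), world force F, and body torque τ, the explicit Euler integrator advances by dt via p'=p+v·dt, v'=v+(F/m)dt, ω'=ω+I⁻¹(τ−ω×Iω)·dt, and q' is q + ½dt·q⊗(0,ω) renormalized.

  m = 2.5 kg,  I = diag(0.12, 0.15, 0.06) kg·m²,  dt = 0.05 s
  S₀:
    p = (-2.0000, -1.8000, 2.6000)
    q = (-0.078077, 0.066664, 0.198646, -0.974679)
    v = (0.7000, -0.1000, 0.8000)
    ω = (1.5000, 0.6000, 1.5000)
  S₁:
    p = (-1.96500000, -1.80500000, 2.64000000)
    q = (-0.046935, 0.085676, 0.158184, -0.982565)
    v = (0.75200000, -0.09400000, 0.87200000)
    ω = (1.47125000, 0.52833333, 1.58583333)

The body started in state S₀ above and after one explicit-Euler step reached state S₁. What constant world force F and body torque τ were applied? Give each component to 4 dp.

F = (2.6000, 0.3000, 3.6000)
τ = (-0.1500, -0.0800, 0.1300)

velocity change Δv = (0.05200000, 0.00600000, 0.07200000)
F = m·Δv/dt = (2.6000, 0.3000, 3.6000)
Δω = ω₁−ω₀ = (-0.02875000, -0.07166667, 0.08583333)
ω₀×(Iω₀) = (-0.0810, 0.1350, 0.0270)
τ = I·(Δω/dt) + ω₀×(Iω₀) = (-0.1500, -0.0800, 0.1300)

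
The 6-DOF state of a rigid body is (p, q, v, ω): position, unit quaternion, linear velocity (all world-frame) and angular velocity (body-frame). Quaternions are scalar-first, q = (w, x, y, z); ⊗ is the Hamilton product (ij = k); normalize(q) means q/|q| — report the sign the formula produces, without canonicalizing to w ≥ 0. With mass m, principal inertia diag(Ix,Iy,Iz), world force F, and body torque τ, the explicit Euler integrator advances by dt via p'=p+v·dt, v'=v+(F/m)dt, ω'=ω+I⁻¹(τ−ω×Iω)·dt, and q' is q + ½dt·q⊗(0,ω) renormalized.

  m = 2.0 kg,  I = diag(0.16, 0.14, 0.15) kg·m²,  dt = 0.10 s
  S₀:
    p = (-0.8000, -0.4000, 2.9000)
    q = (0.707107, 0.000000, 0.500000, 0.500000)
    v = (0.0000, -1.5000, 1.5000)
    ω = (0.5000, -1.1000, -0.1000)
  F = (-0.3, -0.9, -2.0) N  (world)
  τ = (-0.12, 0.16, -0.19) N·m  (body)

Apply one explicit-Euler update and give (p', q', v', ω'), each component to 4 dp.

p' = p + v·dt = (-0.8000, -0.5500, 3.0500)
new velocity v' = (-0.0150, -1.5450, 1.4000)
α = I⁻¹(τ − ω×Iω) = (-0.7569, 1.1464, -1.3400)
ω' = ω + α·dt = (0.4243, -0.9854, -0.2340)
q⊗(0,ω) = (0.6000000, 0.8535535, -0.5278177, -0.3207107)
updated quaternion q' = (0.7358, 0.0426, 0.4727, 0.4831)

p' = (-0.8000, -0.5500, 3.0500)
q' = (0.7358, 0.0426, 0.4727, 0.4831)
v' = (-0.0150, -1.5450, 1.4000)
ω' = (0.4243, -0.9854, -0.2340)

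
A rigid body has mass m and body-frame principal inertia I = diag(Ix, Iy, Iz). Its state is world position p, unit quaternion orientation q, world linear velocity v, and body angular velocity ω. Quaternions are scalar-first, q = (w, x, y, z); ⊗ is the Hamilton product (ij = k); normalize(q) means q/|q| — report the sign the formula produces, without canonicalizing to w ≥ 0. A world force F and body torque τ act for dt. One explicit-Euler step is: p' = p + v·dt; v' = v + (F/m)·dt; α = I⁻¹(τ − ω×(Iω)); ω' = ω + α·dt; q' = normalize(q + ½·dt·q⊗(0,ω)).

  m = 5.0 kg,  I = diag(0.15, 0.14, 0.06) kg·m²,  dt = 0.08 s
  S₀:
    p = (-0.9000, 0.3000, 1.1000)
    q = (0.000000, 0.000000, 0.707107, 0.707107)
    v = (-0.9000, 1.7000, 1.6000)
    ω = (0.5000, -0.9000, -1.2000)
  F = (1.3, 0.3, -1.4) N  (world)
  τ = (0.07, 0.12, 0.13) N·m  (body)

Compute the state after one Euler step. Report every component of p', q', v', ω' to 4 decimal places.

gyro term ω×Iω = (-0.0864, -0.0540, 0.0045)
(τ − ω×Iω)/I = (1.0427, 1.2429, 2.0917)
ω' = ω + α·dt = (0.5834, -0.8006, -1.0327)
2q̇ = q⊗(0,ω) = (1.4849247, -0.2121321, 0.3535535, -0.3535535)
q' = normalize(q + ½dt·q⊗(0,ω)) = (0.0593, -0.0085, 0.7198, 0.6916)
p' = p + v·dt = (-0.9720, 0.4360, 1.2280)
v' = v + a·dt = (-0.8792, 1.7048, 1.5776)

p' = (-0.9720, 0.4360, 1.2280)
q' = (0.0593, -0.0085, 0.7198, 0.6916)
v' = (-0.8792, 1.7048, 1.5776)
ω' = (0.5834, -0.8006, -1.0327)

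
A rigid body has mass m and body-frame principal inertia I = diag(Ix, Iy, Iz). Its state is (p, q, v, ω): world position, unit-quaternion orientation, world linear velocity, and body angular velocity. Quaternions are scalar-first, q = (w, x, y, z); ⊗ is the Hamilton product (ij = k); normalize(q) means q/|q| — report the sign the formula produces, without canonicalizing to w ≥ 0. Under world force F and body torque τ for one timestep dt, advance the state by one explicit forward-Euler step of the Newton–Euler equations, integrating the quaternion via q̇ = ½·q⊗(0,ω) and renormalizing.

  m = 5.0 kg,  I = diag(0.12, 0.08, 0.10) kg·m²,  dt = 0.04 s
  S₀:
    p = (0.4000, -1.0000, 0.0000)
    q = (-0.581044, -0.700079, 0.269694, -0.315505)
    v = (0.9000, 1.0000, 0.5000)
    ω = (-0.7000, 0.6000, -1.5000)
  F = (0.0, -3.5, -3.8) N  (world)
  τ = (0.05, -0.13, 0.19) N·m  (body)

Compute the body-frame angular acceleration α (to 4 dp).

α = (0.5667, -1.8875, 1.7320)

gyro term ω×Iω = (-0.0180, 0.0210, 0.0168)
(τ − ω×Iω)/I = (0.5667, -1.8875, 1.7320)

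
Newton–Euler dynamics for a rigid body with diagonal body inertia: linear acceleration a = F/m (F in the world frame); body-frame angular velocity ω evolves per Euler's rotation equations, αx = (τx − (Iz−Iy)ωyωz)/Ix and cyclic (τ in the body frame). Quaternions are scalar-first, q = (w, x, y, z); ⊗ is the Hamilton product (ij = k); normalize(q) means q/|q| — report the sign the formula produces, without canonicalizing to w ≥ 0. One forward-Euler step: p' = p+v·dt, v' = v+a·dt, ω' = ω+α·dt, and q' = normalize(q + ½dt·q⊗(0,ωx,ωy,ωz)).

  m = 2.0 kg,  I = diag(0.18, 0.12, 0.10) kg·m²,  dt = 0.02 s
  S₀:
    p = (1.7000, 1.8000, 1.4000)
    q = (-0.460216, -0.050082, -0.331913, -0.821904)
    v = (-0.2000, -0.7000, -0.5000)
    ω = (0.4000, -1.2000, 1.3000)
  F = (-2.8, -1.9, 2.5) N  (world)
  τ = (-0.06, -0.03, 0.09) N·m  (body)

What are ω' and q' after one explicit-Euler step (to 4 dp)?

ω' = (0.3899, -1.2119, 1.3122)
q' = (-0.4532, -0.0661, -0.3290, -0.8258)

ω×(Iω) gyroscopic = (0.0312, 0.0416, 0.0288)
(τ − ω×Iω)/I = (-0.5067, -0.5967, 0.6120)
ω' = ω + α·dt = (0.3899, -1.2119, 1.3122)
q⊗(0,ω) = (0.6902124, -1.6018581, 0.2886042, -0.4054172)
q + ½dt·q⊗(0,ω), renormalized = (-0.4532, -0.0661, -0.3290, -0.8258)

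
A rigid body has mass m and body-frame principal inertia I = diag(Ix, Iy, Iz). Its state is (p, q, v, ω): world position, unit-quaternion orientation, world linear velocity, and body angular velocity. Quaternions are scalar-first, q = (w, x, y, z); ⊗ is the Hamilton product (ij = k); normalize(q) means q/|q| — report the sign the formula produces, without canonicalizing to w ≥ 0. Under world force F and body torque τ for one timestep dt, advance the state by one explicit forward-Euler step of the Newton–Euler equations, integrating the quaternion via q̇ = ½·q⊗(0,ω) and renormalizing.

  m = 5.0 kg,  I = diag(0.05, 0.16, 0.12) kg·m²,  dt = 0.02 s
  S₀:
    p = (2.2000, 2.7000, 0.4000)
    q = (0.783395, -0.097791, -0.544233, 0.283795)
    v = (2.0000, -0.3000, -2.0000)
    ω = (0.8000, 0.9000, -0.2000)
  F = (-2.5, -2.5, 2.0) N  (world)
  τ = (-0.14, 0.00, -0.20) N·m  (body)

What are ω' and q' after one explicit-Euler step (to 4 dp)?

ω' = (0.7411, 0.8986, -0.2465)
q' = (0.7896, -0.0930, -0.5351, 0.2857)

α = I⁻¹(τ − ω×Iω) = (-2.9440, -0.0700, -2.3267)
ω + α·dt = (0.7411, 0.8986, -0.2465)
Hamilton product q⊗(0,ω) = (0.6248015, 0.4801471, 0.9125333, 0.1906955)
updated quaternion q' = (0.7896, -0.0930, -0.5351, 0.2857)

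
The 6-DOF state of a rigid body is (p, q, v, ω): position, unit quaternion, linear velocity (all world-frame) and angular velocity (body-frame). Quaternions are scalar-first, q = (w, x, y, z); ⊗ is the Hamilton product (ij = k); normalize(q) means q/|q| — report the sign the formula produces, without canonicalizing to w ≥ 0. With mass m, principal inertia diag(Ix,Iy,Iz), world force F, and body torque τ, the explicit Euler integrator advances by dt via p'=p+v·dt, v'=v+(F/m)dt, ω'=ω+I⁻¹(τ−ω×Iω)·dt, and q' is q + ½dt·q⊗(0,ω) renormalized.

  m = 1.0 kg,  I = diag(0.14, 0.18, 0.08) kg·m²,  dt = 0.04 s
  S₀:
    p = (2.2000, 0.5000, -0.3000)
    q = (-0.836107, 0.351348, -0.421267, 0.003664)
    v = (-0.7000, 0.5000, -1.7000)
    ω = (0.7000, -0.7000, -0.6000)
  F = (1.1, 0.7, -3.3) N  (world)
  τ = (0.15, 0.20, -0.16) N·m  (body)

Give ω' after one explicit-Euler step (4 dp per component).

gyro term ω×Iω = (-0.0420, -0.0252, -0.0196)
(τ − ω×Iω)/I = (1.3714, 1.2511, -1.7550)
ω + α·dt = (0.7549, -0.6500, -0.6702)

ω' = (0.7549, -0.6500, -0.6702)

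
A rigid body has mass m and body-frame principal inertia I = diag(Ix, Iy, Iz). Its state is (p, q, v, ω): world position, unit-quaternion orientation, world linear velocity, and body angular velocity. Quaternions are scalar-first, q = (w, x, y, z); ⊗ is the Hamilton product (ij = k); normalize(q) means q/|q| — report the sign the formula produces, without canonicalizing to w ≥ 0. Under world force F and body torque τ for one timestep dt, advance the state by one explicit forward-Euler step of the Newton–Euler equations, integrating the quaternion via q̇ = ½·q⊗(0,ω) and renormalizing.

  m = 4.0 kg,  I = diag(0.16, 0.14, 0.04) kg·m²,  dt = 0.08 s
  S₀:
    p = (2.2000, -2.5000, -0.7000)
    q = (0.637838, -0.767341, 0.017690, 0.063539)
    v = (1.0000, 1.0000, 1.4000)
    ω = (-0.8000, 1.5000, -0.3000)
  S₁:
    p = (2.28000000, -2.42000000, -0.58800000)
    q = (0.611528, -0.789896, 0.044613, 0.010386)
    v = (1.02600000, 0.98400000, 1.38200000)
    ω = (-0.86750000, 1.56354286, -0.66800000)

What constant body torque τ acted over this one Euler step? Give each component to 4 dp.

ω₁ − ω₀ = (-0.06750000, 0.06354286, -0.36800000)
applied torque τ = (-0.0900, 0.1400, -0.1600)

τ = (-0.0900, 0.1400, -0.1600)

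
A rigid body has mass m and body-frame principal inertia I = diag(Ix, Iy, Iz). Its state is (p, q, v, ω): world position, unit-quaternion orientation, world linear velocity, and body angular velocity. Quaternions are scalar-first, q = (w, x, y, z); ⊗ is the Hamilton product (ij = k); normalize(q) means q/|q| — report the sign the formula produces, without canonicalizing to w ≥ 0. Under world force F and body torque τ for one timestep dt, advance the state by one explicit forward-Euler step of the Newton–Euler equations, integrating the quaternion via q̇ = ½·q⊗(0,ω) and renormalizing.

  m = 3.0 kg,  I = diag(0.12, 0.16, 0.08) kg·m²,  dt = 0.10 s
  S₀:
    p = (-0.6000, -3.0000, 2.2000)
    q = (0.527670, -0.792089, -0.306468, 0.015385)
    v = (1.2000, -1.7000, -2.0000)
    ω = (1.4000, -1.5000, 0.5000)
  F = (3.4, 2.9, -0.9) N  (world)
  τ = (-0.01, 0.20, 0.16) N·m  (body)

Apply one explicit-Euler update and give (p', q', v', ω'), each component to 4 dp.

p' = (-0.4800, -3.1700, 2.0000)
q' = (0.5567, -0.7574, -0.3234, 0.1088)
v' = (1.3133, -1.6033, -2.0300)
ω' = (1.3417, -1.3925, 0.8050)

α = I⁻¹(τ − ω×Iω) = (-0.5833, 1.0750, 3.0500)
ω + α·dt = (1.3417, -1.3925, 0.8050)
q⊗(0,ω) = (0.6415301, 0.6085815, -0.3739215, 1.8810237)
q + ½dt·q⊗(0,ω), renormalized = (0.5567, -0.7574, -0.3234, 0.1088)
p' = p + v·dt = (-0.4800, -3.1700, 2.0000)
v' = v + a·dt = (1.3133, -1.6033, -2.0300)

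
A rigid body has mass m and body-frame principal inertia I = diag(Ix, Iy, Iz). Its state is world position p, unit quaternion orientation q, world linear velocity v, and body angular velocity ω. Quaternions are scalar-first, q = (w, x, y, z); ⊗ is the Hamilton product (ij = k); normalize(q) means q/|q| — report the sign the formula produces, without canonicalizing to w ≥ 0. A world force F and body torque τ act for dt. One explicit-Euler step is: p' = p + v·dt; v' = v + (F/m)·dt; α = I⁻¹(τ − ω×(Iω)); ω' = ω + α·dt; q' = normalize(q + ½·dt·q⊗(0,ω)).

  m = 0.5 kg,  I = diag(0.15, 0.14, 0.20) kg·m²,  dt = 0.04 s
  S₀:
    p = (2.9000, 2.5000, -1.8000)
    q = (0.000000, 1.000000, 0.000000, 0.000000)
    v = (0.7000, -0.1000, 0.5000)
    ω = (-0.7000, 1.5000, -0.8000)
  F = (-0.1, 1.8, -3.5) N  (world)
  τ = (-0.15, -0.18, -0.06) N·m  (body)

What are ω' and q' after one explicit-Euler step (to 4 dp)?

α = I⁻¹(τ − ω×Iω) = (-0.5200, -1.0857, -0.3525)
ω' = ω + α·dt = (-0.7208, 1.4566, -0.8141)
Hamilton product q⊗(0,ω) = (0.7000000, 0.0000000, 0.8000000, 1.5000000)
updated quaternion q' = (0.0140, 0.9993, 0.0160, 0.0300)

ω' = (-0.7208, 1.4566, -0.8141)
q' = (0.0140, 0.9993, 0.0160, 0.0300)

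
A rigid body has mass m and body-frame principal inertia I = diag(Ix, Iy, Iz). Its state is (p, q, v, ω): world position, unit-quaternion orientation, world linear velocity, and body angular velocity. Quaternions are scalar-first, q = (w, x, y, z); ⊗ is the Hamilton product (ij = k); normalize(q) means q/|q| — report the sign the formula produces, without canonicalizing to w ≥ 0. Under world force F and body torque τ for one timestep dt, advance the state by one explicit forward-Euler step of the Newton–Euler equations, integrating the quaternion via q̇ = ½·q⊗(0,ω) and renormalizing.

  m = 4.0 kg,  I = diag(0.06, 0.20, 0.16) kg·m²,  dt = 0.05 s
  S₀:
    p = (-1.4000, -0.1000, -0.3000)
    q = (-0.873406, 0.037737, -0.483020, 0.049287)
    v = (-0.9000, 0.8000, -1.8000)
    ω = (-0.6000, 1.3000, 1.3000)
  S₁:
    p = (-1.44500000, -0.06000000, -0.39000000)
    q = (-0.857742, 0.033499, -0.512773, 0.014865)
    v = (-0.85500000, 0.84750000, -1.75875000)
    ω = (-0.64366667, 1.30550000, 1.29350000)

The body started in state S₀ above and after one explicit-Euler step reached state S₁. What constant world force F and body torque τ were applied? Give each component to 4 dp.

rate change Δω = (-0.04366667, 0.00550000, -0.00650000)
τ = I·(Δω/dt) + ω₀×(Iω₀) = (-0.1200, 0.1000, -0.1300)
v₁ − v₀ = (0.04500000, 0.04750000, 0.04125000)
m·(v₁−v₀)/dt = (3.6000, 3.8000, 3.3000)

F = (3.6000, 3.8000, 3.3000)
τ = (-0.1200, 0.1000, -0.1300)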